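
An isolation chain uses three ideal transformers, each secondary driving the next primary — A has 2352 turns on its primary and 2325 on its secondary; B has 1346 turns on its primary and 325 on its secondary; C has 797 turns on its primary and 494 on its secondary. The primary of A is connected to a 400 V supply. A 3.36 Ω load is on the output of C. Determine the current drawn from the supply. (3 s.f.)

After A: V = 400.00 × 2325/2352 = 395.41 V.
After B: V = 395.41 × 325/1346 = 95.474 V.
After C: V = 95.474 × 494/797 = 59.177 V.
I_load = 59.177/3.36 = 17.612 A, so P_out = 59.177 × 17.612 = 1042.2 W.
All ideal ⇒ P_in = P_out, so I_supply = 1042.2/400 = 2.61 A.

I_supply ≈ 2.61 A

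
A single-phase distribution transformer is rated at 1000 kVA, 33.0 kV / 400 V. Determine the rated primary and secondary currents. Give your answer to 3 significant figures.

I_p ≈ 30.3 A, I_s ≈ 2500 A

I_p = S/V_p = 1000000/33000 = 30.3 A.
I_s = S/V_s = 1000000/400 = 2500 A.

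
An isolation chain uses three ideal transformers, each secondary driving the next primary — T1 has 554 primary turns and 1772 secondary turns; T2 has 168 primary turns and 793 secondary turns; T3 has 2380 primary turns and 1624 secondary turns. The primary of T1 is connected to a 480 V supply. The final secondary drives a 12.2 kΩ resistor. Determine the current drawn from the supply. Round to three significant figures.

I_supply ≈ 4.18 A

After T1: V = 480.00 × 1772/554 = 1535.3 V.
After T2: V = 1535.3 × 793/168 = 7247.0 V.
After T3: V = 7247.0 × 1624/2380 = 4945.0 V.
I_load = 4945.0/12200 = 0.40533 A, so P_out = 4945.0 × 0.40533 = 2004.4 W.
All ideal ⇒ P_in = P_out, so I_supply = 2004.4/480 = 4.18 A.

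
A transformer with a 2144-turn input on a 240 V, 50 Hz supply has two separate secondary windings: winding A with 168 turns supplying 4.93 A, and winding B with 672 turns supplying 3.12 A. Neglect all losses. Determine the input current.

V_A = 240 × 168/2144 = 18.806 V; V_B = 240 × 672/2144 = 75.224 V.
P_out = V_A I_A + V_B I_B = 18.806×4.93 + 75.224×3.12 = 92.713 + 234.70 = 327.41 W.
Ideal ⇒ P_in = P_out, so I_in = P_out/V_in = 327.41/240 = 1.36 A.

I_in ≈ 1.36 A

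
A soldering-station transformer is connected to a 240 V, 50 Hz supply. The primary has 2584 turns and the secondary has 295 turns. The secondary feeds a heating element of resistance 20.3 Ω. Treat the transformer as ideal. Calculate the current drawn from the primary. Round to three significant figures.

V_s = V_p × N_s/N_p = 240 × 295/2584 = 27.399 V.
I_s = V_s/R = 27.399/20.3 = 1.3497 A.
For an ideal transformer I_p N_p = I_s N_s, so I_p = 1.3497 × 295/2584 = 0.154 A.

I_p ≈ 0.154 A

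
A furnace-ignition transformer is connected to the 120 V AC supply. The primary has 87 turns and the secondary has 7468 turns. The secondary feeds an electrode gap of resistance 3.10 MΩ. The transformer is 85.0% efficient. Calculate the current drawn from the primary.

V_s = 120 × 7468/87 = 10301 V.
I_s = V_s/R = 10301/(3.10×10^6) = 0.0033228 A.
P_out = V_s I_s = 10301 × 0.0033228 = 34.227 W.
P_in = P_out/η = 34.227/0.850 = 40.267 W.
I_p = P_in/V_p = 40.267/120 = 0.336 A.

I_p ≈ 0.336 A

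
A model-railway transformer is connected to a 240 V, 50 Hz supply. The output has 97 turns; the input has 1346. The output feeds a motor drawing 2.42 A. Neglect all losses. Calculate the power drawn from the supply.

P ≈ 41.9 W

I_in = I_out × N_out/N_in = 2.42 × 97/1346 = 0.17440 A.
P = V_in I_in = 240 × 0.17440 = 41.9 W.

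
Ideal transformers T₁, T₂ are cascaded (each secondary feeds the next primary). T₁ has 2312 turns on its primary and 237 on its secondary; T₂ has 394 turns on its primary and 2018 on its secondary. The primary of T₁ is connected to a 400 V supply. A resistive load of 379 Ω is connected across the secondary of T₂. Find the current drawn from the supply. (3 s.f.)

Secondary of T₁: V = 400.00 × 237/2312 = 41.003 V.
Secondary of T₂: V = 41.003 × 2018/394 = 210.01 V.
I_load = 210.01/379 = 0.55412 A, so P_out = 210.01 × 0.55412 = 116.37 W.
All ideal ⇒ P_in = P_out, so I_supply = 116.37/400 = 0.291 A.

I_supply ≈ 0.291 A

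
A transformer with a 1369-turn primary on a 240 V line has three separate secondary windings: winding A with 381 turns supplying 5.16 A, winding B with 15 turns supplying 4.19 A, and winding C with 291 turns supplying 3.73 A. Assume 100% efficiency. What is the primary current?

V_A = 240 × 381/1369 = 66.793 V; V_B = 240 × 15/1369 = 2.6297 V; V_C = 240 × 291/1369 = 51.015 V.
P_out = V_A I_A + V_B I_B + V_C I_C = 66.793×5.16 + 2.6297×4.19 + 51.015×3.73 = 344.65 + 11.018 + 190.29 = 545.96 W.
Ideal ⇒ P_in = P_out, so I_p = P_out/V_p = 545.96/240 = 2.27 A.

I_p ≈ 2.27 A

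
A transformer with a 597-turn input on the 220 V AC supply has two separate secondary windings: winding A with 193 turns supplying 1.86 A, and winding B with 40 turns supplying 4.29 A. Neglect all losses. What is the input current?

V_A = 220 × 193/597 = 71.122 V; V_B = 220 × 40/597 = 14.740 V.
P_out = V_A I_A + V_B I_B = 71.122×1.86 + 14.740×4.29 = 132.29 + 63.236 = 195.52 W.
Ideal ⇒ P_in = P_out, so I_in = P_out/V_in = 195.52/220 = 0.889 A.

I_in ≈ 0.889 A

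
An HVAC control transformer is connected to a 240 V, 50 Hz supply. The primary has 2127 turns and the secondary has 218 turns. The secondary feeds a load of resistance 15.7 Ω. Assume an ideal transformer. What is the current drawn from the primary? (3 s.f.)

V_s = V_p × N_s/N_p = 240 × 218/2127 = 24.598 V.
I_s = V_s/R = 24.598/15.7 = 1.5668 A.
For an ideal transformer I_p N_p = I_s N_s, so I_p = 1.5668 × 218/2127 = 0.161 A.

I_p ≈ 0.161 A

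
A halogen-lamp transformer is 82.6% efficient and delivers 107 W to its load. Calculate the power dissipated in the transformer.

P_in = P_out/η = 107/0.826 = 129.540 W.
P_loss = P_in − P_out = 129.540 − 107 = 22.5 W.

P_loss ≈ 22.5 W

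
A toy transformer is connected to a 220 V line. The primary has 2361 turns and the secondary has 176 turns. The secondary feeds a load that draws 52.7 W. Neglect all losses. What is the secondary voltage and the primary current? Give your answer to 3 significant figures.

V_s = V_p × N_s/N_p = 220 × 176/2361 = 16.400 V.
I_s = P/V_s = 52.7/16.400 = 3.2134 A.
I_p = I_s × N_s/N_p = 3.2134 × 176/2361 = 0.240 A.

V_s ≈ 16.4 V, I_p ≈ 0.240 A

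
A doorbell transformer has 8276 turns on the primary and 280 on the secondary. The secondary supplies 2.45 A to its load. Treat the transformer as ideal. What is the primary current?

I_p ≈ 0.0829 A

For an ideal transformer I_p/I_s = N_s/N_p, so I_p = 2.45 × 280/8276 = 0.0829 A.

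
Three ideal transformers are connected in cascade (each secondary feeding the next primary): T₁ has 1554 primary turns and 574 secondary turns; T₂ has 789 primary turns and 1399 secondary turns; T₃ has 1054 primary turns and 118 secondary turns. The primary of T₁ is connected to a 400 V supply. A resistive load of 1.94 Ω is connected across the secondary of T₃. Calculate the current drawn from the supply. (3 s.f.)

I_supply ≈ 1.11 A

Secondary of T₁: V = 400.00 × 574/1554 = 147.75 V.
Secondary of T₂: V = 147.75 × 1399/789 = 261.98 V.
Secondary of T₃: V = 261.98 × 118/1054 = 29.329 V.
I_load = 29.329/1.94 = 15.118 A, so P_out = 29.329 × 15.118 = 443.41 W.
All ideal ⇒ P_in = P_out, so I_supply = 443.41/400 = 1.11 A.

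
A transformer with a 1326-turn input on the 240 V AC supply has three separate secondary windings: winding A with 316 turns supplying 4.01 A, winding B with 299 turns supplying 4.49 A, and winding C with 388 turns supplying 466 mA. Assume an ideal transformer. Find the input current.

I_in ≈ 2.10 A

V_A = 240 × 316/1326 = 57.195 V; V_B = 240 × 299/1326 = 54.118 V; V_C = 240 × 388/1326 = 70.226 V.
P_out = V_A I_A + V_B I_B + V_C I_C = 57.195×4.01 + 54.118×4.49 + 70.226×0.466 = 229.35 + 242.99 + 32.725 = 505.06 W.
Ideal ⇒ P_in = P_out, so I_in = P_out/V_in = 505.06/240 = 2.10 A.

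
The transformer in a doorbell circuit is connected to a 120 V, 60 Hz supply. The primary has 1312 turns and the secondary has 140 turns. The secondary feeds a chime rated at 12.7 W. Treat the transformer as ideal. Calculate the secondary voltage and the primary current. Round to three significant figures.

V_s = V_p × N_s/N_p = 120 × 140/1312 = 12.805 V.
I_s = P/V_s = 12.7/12.805 = 0.99181 A.
I_p = I_s × N_s/N_p = 0.99181 × 140/1312 = 0.106 A.

V_s ≈ 12.8 V, I_p ≈ 0.106 A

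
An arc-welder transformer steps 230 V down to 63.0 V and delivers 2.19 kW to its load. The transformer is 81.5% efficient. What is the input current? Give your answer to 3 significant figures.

I_in ≈ 11.7 A

P_in = P_out/η = 2190/0.815 = 2687.1 W.
I_in = P_in/V_in = 2687.1/230 = 11.7 A.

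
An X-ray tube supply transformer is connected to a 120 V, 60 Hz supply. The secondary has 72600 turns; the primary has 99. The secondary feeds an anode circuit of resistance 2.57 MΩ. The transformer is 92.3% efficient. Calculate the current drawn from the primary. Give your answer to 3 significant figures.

V_s = 120 × 72600/99 = 88000 V.
I_s = V_s/R = 88000/(2.57×10^6) = 0.034241 A.
P_out = V_s I_s = 88000 × 0.034241 = 3013.2 W.
P_in = P_out/η = 3013.2/0.923 = 3264.6 W.
I_p = P_in/V_p = 3264.6/120 = 27.2 A.

I_p ≈ 27.2 A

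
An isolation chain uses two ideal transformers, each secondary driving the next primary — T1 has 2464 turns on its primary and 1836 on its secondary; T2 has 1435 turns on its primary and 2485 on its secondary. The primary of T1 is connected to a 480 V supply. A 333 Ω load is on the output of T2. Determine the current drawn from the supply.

After T1: V = 480.00 × 1836/2464 = 357.66 V.
After T2: V = 357.66 × 2485/1435 = 619.37 V.
I_load = 619.37/333 = 1.8600 A, so P_out = 619.37 × 1.8600 = 1152.0 W.
All ideal ⇒ P_in = P_out, so I_supply = 1152.0/480 = 2.40 A.

I_supply ≈ 2.40 A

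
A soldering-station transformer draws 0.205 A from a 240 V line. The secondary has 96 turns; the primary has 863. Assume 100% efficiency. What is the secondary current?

I_s ≈ 1.84 A

I_s/I_p = N_p/N_s, so I_s = 0.205 × 863/96 = 1.84 A.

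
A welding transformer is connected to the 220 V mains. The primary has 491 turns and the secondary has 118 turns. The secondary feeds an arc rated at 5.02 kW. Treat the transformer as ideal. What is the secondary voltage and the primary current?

V_s ≈ 52.9 V, I_p ≈ 22.8 A

V_s = V_p × N_s/N_p = 220 × 118/491 = 52.872 V.
I_s = P/V_s = 5020/52.872 = 94.947 A.
I_p = I_s × N_s/N_p = 94.947 × 118/491 = 22.8 A.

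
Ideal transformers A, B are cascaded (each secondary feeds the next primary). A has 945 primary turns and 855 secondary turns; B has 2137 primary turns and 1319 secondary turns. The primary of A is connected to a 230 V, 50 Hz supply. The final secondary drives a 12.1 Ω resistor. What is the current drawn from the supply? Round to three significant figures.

After A: V = 230.00 × 855/945 = 208.10 V.
After B: V = 208.10 × 1319/2137 = 128.44 V.
I_load = 128.44/12.1 = 10.615 A, so P_out = 128.44 × 10.615 = 1363.4 W.
All ideal ⇒ P_in = P_out, so I_supply = 1363.4/230 = 5.93 A.

I_supply ≈ 5.93 A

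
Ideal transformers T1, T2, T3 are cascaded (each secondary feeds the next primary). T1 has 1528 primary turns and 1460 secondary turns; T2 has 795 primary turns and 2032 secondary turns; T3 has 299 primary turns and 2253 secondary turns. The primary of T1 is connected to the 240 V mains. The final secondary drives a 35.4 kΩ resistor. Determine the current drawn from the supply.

After T1: V = 240.00 × 1460/1528 = 229.32 V.
After T2: V = 229.32 × 2032/795 = 586.13 V.
After T3: V = 586.13 × 2253/299 = 4416.6 V.
I_load = 4416.6/35400 = 0.12476 A, so P_out = 4416.6 × 0.12476 = 551.03 W.
All ideal ⇒ P_in = P_out, so I_supply = 551.03/240 = 2.30 A.

I_supply ≈ 2.30 A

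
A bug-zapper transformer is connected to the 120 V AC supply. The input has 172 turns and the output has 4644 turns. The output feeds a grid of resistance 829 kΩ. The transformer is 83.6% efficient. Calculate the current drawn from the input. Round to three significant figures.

V_out = 120 × 4644/172 = 3240.0 V.
I_out = V_out/R = 3240.0/829000 = 0.0039083 A.
P_out = V_out I_out = 3240.0 × 0.0039083 = 12.663 W.
P_in = P_out/η = 12.663/0.836 = 15.147 W.
I_in = P_in/V_in = 15.147/120 = 0.126 A.

I_in ≈ 0.126 A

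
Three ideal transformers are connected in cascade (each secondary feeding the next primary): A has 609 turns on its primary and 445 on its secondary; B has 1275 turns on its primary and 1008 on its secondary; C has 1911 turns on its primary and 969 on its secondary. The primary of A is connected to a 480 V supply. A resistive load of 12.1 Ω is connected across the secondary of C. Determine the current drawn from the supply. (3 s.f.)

I_supply ≈ 3.40 A

Secondary of A: V = 480.00 × 445/609 = 350.74 V.
Secondary of B: V = 350.74 × 1008/1275 = 277.29 V.
Secondary of C: V = 277.29 × 969/1911 = 140.60 V.
I_load = 140.60/12.1 = 11.620 A, so P_out = 140.60 × 11.620 = 1633.8 W.
All ideal ⇒ P_in = P_out, so I_supply = 1633.8/480 = 3.40 A.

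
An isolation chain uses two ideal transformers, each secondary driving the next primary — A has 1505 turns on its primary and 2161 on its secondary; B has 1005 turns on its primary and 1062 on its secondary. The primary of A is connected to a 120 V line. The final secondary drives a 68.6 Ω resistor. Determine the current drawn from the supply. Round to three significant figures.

After A: V = 120.00 × 2161/1505 = 172.31 V.
After B: V = 172.31 × 1062/1005 = 182.08 V.
I_load = 182.08/68.6 = 2.6542 A, so P_out = 182.08 × 2.6542 = 483.27 W.
All ideal ⇒ P_in = P_out, so I_supply = 483.27/120 = 4.03 A.

I_supply ≈ 4.03 A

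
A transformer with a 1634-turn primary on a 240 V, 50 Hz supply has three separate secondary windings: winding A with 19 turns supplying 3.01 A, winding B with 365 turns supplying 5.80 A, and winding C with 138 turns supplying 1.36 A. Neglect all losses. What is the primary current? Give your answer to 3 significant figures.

I_p ≈ 1.45 A

V_A = 240 × 19/1634 = 2.7907 V; V_B = 240 × 365/1634 = 53.611 V; V_C = 240 × 138/1634 = 20.269 V.
P_out = V_A I_A + V_B I_B + V_C I_C = 2.7907×3.01 + 53.611×5.80 + 20.269×1.36 = 8.4000 + 310.94 + 27.566 = 346.91 W.
Ideal ⇒ P_in = P_out, so I_p = P_out/V_p = 346.91/240 = 1.45 A.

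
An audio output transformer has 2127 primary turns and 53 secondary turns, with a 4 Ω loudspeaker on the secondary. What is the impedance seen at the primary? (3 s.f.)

Z_p = (N_p/N_s)² × Z_s = (2127/53)² × 4 = 6440 Ω.

Z_p ≈ 6440 Ω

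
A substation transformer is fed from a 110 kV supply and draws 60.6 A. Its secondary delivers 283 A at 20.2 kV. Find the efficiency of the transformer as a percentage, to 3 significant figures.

η ≈ 85.8%

P_in = 110000 × 60.6 = 6.66600×10^6 W.
P_out = 20200 × 283 = 5.71660×10^6 W.
η = P_out/P_in = 5.71660×10^6/(6.66600×10^6) = 0.858.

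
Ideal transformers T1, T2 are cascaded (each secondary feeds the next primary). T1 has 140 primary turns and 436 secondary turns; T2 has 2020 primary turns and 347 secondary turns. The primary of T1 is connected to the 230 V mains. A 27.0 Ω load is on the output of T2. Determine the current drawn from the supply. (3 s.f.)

Secondary of T1: V = 230.00 × 436/140 = 716.29 V.
Secondary of T2: V = 716.29 × 347/2020 = 123.05 V.
I_load = 123.05/27.0 = 4.5572 A, so P_out = 123.05 × 4.5572 = 560.74 W.
All ideal ⇒ P_in = P_out, so I_supply = 560.74/230 = 2.44 A.

I_supply ≈ 2.44 A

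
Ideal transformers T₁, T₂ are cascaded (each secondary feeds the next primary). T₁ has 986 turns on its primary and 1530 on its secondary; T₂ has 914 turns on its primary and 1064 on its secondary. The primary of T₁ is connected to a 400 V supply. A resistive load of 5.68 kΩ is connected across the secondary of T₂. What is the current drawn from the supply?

After T₁: V = 400.00 × 1530/986 = 620.69 V.
After T₂: V = 620.69 × 1064/914 = 722.55 V.
I_load = 722.55/5680 = 0.12721 A, so P_out = 722.55 × 0.12721 = 91.916 W.
All ideal ⇒ P_in = P_out, so I_supply = 91.916/400 = 0.230 A.

I_supply ≈ 0.230 A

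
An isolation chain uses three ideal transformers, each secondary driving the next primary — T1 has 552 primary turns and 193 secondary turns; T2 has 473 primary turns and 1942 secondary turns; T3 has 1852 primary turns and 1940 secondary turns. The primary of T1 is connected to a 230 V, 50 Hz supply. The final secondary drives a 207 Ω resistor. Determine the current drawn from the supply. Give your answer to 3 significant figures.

After T1: V = 230.00 × 193/552 = 80.417 V.
After T2: V = 80.417 × 1942/473 = 330.17 V.
After T3: V = 330.17 × 1940/1852 = 345.86 V.
I_load = 345.86/207 = 1.6708 A, so P_out = 345.86 × 1.6708 = 577.86 W.
All ideal ⇒ P_in = P_out, so I_supply = 577.86/230 = 2.51 A.

I_supply ≈ 2.51 A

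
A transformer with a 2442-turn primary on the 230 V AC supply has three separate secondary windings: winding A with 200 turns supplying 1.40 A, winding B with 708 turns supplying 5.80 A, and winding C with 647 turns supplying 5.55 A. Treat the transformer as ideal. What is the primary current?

V_A = 230 × 200/2442 = 18.837 V; V_B = 230 × 708/2442 = 66.683 V; V_C = 230 × 647/2442 = 60.938 V.
P_out = V_A I_A + V_B I_B + V_C I_C = 18.837×1.40 + 66.683×5.80 + 60.938×5.55 = 26.372 + 386.76 + 338.20 = 751.34 W.
Ideal ⇒ P_in = P_out, so I_p = P_out/V_p = 751.34/230 = 3.27 A.

I_p ≈ 3.27 A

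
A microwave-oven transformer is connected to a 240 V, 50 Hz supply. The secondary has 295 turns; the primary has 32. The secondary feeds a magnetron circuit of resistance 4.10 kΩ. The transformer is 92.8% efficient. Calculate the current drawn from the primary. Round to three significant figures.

V_s = 240 × 295/32 = 2212.5 V.
I_s = V_s/R = 2212.5/4100 = 0.53963 A.
P_out = V_s I_s = 2212.5 × 0.53963 = 1193.9 W.
P_in = P_out/η = 1193.9/0.928 = 1286.6 W.
I_p = P_in/V_p = 1286.6/240 = 5.36 A.

I_p ≈ 5.36 A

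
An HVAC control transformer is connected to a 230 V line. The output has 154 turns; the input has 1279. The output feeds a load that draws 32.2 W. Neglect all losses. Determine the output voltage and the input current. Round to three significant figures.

V_out = V_in × N_out/N_in = 230 × 154/1279 = 27.694 V.
I_out = P/V_out = 32.2/27.694 = 1.1627 A.
I_in = I_out × N_out/N_in = 1.1627 × 154/1279 = 0.140 A.

V_out ≈ 27.7 V, I_in ≈ 0.140 A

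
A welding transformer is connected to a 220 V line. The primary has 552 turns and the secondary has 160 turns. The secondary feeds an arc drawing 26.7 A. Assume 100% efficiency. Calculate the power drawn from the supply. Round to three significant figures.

I_p = I_s × N_s/N_p = 26.7 × 160/552 = 7.7391 A.
P = V_p I_p = 220 × 7.7391 = 1700 W.

P ≈ 1700 W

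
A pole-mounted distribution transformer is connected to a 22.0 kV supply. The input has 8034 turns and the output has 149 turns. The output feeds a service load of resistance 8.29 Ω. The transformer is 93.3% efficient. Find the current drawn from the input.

V_out = 22000 × 149/8034 = 408.02 V.
I_out = V_out/R = 408.02/8.29 = 49.218 A.
P_out = V_out I_out = 408.02 × 49.218 = 20082 W.
P_in = P_out/η = 20082/0.933 = 21524 W.
I_in = P_in/V_in = 21524/22000 = 0.978 A.

I_in ≈ 0.978 A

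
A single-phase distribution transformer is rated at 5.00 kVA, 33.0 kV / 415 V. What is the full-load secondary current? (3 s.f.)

I_s = S/V_s = 5000/415 = 12.0 A.

I_s ≈ 12.0 A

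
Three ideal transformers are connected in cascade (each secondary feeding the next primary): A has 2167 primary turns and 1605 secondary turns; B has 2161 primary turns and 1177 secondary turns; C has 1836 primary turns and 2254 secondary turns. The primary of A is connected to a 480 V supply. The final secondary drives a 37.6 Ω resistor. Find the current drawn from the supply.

I_supply ≈ 3.13 A

After A: V = 480.00 × 1605/2167 = 355.51 V.
After B: V = 355.51 × 1177/2161 = 193.63 V.
After C: V = 193.63 × 2254/1836 = 237.72 V.
I_load = 237.72/37.6 = 6.3223 A, so P_out = 237.72 × 6.3223 = 1502.9 W.
All ideal ⇒ P_in = P_out, so I_supply = 1502.9/480 = 3.13 A.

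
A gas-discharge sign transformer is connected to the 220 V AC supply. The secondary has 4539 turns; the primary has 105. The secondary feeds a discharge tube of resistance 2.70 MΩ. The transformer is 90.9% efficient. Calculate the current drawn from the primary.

V_s = 220 × 4539/105 = 9510.3 V.
I_s = V_s/R = 9510.3/(2.70×10^6) = 0.0035223 A.
P_out = V_s I_s = 9510.3 × 0.0035223 = 33.498 W.
P_in = P_out/η = 33.498/0.909 = 36.852 W.
I_p = P_in/V_p = 36.852/220 = 0.168 A.

I_p ≈ 0.168 A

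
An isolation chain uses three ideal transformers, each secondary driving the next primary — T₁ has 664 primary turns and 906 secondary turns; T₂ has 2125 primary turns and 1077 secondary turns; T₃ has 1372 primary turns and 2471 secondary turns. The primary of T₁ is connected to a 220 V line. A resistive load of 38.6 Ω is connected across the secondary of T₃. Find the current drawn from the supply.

I_supply ≈ 8.84 A

Secondary of T₁: V = 220.00 × 906/664 = 300.18 V.
Secondary of T₂: V = 300.18 × 1077/2125 = 152.14 V.
Secondary of T₃: V = 152.14 × 2471/1372 = 274.00 V.
I_load = 274.00/38.6 = 7.0986 A, so P_out = 274.00 × 7.0986 = 1945.0 W.
All ideal ⇒ P_in = P_out, so I_supply = 1945.0/220 = 8.84 A.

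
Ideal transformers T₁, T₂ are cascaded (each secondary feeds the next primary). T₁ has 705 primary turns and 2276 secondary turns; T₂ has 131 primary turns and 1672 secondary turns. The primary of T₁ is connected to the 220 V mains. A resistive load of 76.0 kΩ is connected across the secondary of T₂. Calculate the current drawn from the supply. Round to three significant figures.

I_supply ≈ 4.91 A

After T₁: V = 220.00 × 2276/705 = 710.24 V.
After T₂: V = 710.24 × 1672/131 = 9065.1 V.
I_load = 9065.1/76000 = 0.11928 A, so P_out = 9065.1 × 0.11928 = 1081.3 W.
All ideal ⇒ P_in = P_out, so I_supply = 1081.3/220 = 4.91 A.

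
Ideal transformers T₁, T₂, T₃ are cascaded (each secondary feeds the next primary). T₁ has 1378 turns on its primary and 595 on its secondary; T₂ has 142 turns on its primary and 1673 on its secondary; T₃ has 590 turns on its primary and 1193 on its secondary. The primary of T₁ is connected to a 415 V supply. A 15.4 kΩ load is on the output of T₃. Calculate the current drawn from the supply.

Secondary of T₁: V = 415.00 × 595/1378 = 179.19 V.
Secondary of T₂: V = 179.19 × 1673/142 = 2111.2 V.
Secondary of T₃: V = 2111.2 × 1193/590 = 4268.9 V.
I_load = 4268.9/15400 = 0.27720 A, so P_out = 4268.9 × 0.27720 = 1183.3 W.
All ideal ⇒ P_in = P_out, so I_supply = 1183.3/415 = 2.85 A.

I_supply ≈ 2.85 A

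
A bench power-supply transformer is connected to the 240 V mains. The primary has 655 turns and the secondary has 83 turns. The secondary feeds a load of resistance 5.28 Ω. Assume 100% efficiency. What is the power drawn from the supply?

V_s = V_p × N_s/N_p = 240 × 83/655 = 30.412 V.
I_s = V_s/R = 30.412/5.28 = 5.7599 A.
I_p = I_s × N_s/N_p = 5.7599 × 83/655 = 0.72988 A.
P = V_p I_p = 240 × 0.72988 = 175 W.

P ≈ 175 W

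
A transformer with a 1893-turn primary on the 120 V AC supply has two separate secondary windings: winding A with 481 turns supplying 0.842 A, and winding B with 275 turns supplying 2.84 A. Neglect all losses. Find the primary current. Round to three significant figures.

V_A = 120 × 481/1893 = 30.491 V; V_B = 120 × 275/1893 = 17.433 V.
P_out = V_A I_A + V_B I_B = 30.491×0.842 + 17.433×2.84 = 25.674 + 49.509 = 75.182 W.
Ideal ⇒ P_in = P_out, so I_p = P_out/V_p = 75.182/120 = 0.627 A.

I_p ≈ 0.627 A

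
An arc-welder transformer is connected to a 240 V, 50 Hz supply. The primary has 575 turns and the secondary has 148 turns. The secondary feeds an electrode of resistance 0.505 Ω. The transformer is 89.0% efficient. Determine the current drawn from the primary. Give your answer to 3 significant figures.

I_p ≈ 35.4 A

V_s = 240 × 148/575 = 61.774 V.
I_s = V_s/R = 61.774/0.505 = 122.32 A.
P_out = V_s I_s = 61.774 × 122.32 = 7556.5 W.
P_in = P_out/η = 7556.5/0.890 = 8490.4 W.
I_p = P_in/V_p = 8490.4/240 = 35.4 A.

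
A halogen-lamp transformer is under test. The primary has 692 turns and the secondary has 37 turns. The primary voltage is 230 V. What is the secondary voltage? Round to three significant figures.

V_s ≈ 12.3 V

V_s/V_p = N_s/N_p, so V_s = 230 × 37/692 = 12.3 V.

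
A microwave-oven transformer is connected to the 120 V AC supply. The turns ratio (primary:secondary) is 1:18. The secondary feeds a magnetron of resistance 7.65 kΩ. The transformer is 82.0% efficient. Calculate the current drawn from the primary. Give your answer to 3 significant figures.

I_p ≈ 6.20 A

V_s = 120 × 18/1 = 2160.0 V.
I_s = V_s/R = 2160.0/7650 = 0.28235 A.
P_out = V_s I_s = 2160.0 × 0.28235 = 609.88 W.
P_in = P_out/η = 609.88/0.820 = 743.76 W.
I_p = P_in/V_p = 743.76/120 = 6.20 A.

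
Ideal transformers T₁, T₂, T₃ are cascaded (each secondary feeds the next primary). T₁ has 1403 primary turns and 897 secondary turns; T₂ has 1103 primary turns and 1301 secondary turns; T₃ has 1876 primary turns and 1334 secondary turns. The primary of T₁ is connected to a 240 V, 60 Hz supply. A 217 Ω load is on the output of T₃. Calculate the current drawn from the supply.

I_supply ≈ 0.318 A

After T₁: V = 240.00 × 897/1403 = 153.44 V.
After T₂: V = 153.44 × 1301/1103 = 180.99 V.
After T₃: V = 180.99 × 1334/1876 = 128.70 V.
I_load = 128.70/217 = 0.59308 A, so P_out = 128.70 × 0.59308 = 76.328 W.
All ideal ⇒ P_in = P_out, so I_supply = 76.328/240 = 0.318 A.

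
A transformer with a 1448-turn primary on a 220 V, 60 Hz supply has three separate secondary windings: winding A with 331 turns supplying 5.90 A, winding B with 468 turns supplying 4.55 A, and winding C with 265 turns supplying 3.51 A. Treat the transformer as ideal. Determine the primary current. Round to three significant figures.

I_p ≈ 3.46 A

V_A = 220 × 331/1448 = 50.290 V; V_B = 220 × 468/1448 = 71.105 V; V_C = 220 × 265/1448 = 40.262 V.
P_out = V_A I_A + V_B I_B + V_C I_C = 50.290×5.90 + 71.105×4.55 + 40.262×3.51 = 296.71 + 323.53 + 141.32 = 761.56 W.
Ideal ⇒ P_in = P_out, so I_p = P_out/V_p = 761.56/220 = 3.46 A.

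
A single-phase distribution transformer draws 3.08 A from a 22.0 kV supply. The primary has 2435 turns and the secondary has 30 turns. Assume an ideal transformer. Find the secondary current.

I_s ≈ 250 A

I_s/I_p = N_p/N_s, so I_s = 3.08 × 2435/30 = 250 A.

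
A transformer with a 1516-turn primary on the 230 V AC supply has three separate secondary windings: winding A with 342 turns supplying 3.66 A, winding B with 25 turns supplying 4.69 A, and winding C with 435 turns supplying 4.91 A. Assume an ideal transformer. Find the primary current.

I_p ≈ 2.31 A

V_A = 230 × 342/1516 = 51.887 V; V_B = 230 × 25/1516 = 3.7929 V; V_C = 230 × 435/1516 = 65.996 V.
P_out = V_A I_A + V_B I_B + V_C I_C = 51.887×3.66 + 3.7929×4.69 + 65.996×4.91 = 189.90 + 17.789 + 324.04 = 531.73 W.
Ideal ⇒ P_in = P_out, so I_p = P_out/V_p = 531.73/230 = 2.31 A.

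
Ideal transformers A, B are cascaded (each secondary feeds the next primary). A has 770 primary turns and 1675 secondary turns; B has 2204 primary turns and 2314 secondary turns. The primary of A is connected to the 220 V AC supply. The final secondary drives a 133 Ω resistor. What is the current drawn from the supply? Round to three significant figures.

After A: V = 220.00 × 1675/770 = 478.57 V.
After B: V = 478.57 × 2314/2204 = 502.46 V.
I_load = 502.46/133 = 3.7779 A, so P_out = 502.46 × 3.7779 = 1898.2 W.
All ideal ⇒ P_in = P_out, so I_supply = 1898.2/220 = 8.63 A.

I_supply ≈ 8.63 A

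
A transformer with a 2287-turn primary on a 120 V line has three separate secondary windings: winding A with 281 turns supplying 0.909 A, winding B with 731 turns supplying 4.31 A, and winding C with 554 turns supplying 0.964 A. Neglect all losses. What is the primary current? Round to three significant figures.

V_A = 120 × 281/2287 = 14.744 V; V_B = 120 × 731/2287 = 38.356 V; V_C = 120 × 554/2287 = 29.069 V.
P_out = V_A I_A + V_B I_B + V_C I_C = 14.744×0.909 + 38.356×4.31 + 29.069×0.964 = 13.402 + 165.31 + 28.022 = 206.74 W.
Ideal ⇒ P_in = P_out, so I_p = P_out/V_p = 206.74/120 = 1.72 A.

I_p ≈ 1.72 A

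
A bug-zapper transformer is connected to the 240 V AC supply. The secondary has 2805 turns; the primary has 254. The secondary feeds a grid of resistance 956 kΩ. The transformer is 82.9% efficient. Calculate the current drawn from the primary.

V_s = 240 × 2805/254 = 2650.4 V.
I_s = V_s/R = 2650.4/956000 = 0.0027724 A.
P_out = V_s I_s = 2650.4 × 0.0027724 = 7.3479 W.
P_in = P_out/η = 7.3479/0.829 = 8.8636 W.
I_p = P_in/V_p = 8.8636/240 = 0.0369 A.

I_p ≈ 0.0369 A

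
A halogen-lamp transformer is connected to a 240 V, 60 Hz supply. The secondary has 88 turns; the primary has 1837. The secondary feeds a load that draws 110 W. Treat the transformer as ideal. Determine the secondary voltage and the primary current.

V_s ≈ 11.5 V, I_p ≈ 0.458 A

V_s = V_p × N_s/N_p = 240 × 88/1837 = 11.497 V.
I_s = P/V_s = 110/11.497 = 9.5677 A.
I_p = I_s × N_s/N_p = 9.5677 × 88/1837 = 0.458 A.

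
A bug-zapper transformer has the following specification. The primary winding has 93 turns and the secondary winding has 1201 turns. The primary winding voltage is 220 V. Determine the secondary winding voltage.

V_s ≈ 2840 V

V_s/V_p = N_s/N_p, so V_s = 220 × 1201/93 = 2840 V.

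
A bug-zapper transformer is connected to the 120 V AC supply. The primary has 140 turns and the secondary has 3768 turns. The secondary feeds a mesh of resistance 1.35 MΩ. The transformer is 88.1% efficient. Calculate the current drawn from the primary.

V_s = 120 × 3768/140 = 3229.7 V.
I_s = V_s/R = 3229.7/(1.35×10^6) = 0.0023924 A.
P_out = V_s I_s = 3229.7 × 0.0023924 = 7.7267 W.
P_in = P_out/η = 7.7267/0.881 = 8.7704 W.
I_p = P_in/V_p = 8.7704/120 = 0.0731 A.

I_p ≈ 0.0731 A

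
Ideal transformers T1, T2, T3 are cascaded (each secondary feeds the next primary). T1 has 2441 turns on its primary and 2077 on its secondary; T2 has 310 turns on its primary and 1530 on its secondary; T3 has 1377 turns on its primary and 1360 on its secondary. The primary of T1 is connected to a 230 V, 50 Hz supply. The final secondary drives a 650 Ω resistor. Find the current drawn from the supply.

I_supply ≈ 6.09 A

After T1: V = 230.00 × 2077/2441 = 195.70 V.
After T2: V = 195.70 × 1530/310 = 965.89 V.
After T3: V = 965.89 × 1360/1377 = 953.96 V.
I_load = 953.96/650 = 1.4676 A, so P_out = 953.96 × 1.4676 = 1400.1 W.
All ideal ⇒ P_in = P_out, so I_supply = 1400.1/230 = 6.09 A.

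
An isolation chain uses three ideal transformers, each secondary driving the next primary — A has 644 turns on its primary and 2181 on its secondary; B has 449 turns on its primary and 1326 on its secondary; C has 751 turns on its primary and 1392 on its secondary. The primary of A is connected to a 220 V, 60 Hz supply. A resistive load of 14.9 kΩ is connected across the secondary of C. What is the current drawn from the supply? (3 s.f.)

Secondary of A: V = 220.00 × 2181/644 = 745.06 V.
Secondary of B: V = 745.06 × 1326/449 = 2200.3 V.
Secondary of C: V = 2200.3 × 1392/751 = 4078.4 V.
I_load = 4078.4/14900 = 0.27372 A, so P_out = 4078.4 × 0.27372 = 1116.3 W.
All ideal ⇒ P_in = P_out, so I_supply = 1116.3/220 = 5.07 A.

I_supply ≈ 5.07 A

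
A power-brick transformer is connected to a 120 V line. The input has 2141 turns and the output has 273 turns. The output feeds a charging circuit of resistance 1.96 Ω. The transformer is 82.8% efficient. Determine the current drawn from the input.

V_out = 120 × 273/2141 = 15.301 V.
I_out = V_out/R = 15.301/1.96 = 7.8068 A.
P_out = V_out I_out = 15.301 × 7.8068 = 119.45 W.
P_in = P_out/η = 119.45/0.828 = 144.27 W.
I_in = P_in/V_in = 144.27/120 = 1.20 A.

I_in ≈ 1.20 A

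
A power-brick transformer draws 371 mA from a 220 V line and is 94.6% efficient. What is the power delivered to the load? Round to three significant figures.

P_in = V_in I_in = 220 × 0.371 = 81.620 W.
P_out = η P_in = 0.946 × 81.620 = 77.2 W.

P_out ≈ 77.2 W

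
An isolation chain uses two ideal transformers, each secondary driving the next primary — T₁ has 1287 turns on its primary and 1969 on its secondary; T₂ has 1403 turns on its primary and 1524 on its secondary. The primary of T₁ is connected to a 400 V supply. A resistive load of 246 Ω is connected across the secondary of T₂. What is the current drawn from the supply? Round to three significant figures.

I_supply ≈ 4.49 A

Secondary of T₁: V = 400.00 × 1969/1287 = 611.97 V.
Secondary of T₂: V = 611.97 × 1524/1403 = 664.74 V.
I_load = 664.74/246 = 2.7022 A, so P_out = 664.74 × 2.7022 = 1796.3 W.
All ideal ⇒ P_in = P_out, so I_supply = 1796.3/400 = 4.49 A.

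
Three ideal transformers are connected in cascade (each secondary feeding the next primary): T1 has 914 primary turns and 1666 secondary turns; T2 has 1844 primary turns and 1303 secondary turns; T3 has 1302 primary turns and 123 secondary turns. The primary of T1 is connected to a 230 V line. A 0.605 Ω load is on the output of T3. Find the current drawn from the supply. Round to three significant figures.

I_supply ≈ 5.63 A

After T1: V = 230.00 × 1666/914 = 419.23 V.
After T2: V = 419.23 × 1303/1844 = 296.24 V.
After T3: V = 296.24 × 123/1302 = 27.986 V.
I_load = 27.986/0.605 = 46.257 A, so P_out = 27.986 × 46.257 = 1294.5 W.
All ideal ⇒ P_in = P_out, so I_supply = 1294.5/230 = 5.63 A.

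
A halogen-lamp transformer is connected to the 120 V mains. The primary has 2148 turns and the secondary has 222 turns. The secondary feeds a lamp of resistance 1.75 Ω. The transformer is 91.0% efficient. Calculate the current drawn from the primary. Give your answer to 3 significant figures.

I_p ≈ 0.805 A

V_s = 120 × 222/2148 = 12.402 V.
I_s = V_s/R = 12.402/1.75 = 7.0870 A.
P_out = V_s I_s = 12.402 × 7.0870 = 87.895 W.
P_in = P_out/η = 87.895/0.910 = 96.587 W.
I_p = P_in/V_p = 96.587/120 = 0.805 A.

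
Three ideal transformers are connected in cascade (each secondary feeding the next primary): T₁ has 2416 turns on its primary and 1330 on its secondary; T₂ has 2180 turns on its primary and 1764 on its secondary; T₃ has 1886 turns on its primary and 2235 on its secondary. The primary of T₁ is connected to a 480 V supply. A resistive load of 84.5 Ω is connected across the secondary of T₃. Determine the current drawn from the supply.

After T₁: V = 480.00 × 1330/2416 = 264.24 V.
After T₂: V = 264.24 × 1764/2180 = 213.81 V.
After T₃: V = 213.81 × 2235/1886 = 253.38 V.
I_load = 253.38/84.5 = 2.9986 A, so P_out = 253.38 × 2.9986 = 759.79 W.
All ideal ⇒ P_in = P_out, so I_supply = 759.79/480 = 1.58 A.

I_supply ≈ 1.58 A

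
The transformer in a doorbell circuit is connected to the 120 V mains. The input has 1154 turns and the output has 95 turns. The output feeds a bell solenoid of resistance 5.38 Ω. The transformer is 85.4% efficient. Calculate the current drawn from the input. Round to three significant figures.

V_out = 120 × 95/1154 = 9.8787 V.
I_out = V_out/R = 9.8787/5.38 = 1.8362 A.
P_out = V_out I_out = 9.8787 × 1.8362 = 18.139 W.
P_in = P_out/η = 18.139/0.854 = 21.240 W.
I_in = P_in/V_in = 21.240/120 = 0.177 A.

I_in ≈ 0.177 A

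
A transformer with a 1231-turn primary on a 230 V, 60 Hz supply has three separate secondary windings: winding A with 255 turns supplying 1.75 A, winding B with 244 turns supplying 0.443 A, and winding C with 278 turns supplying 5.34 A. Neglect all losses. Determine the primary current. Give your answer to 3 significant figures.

I_p ≈ 1.66 A

V_A = 230 × 255/1231 = 47.644 V; V_B = 230 × 244/1231 = 45.589 V; V_C = 230 × 278/1231 = 51.942 V.
P_out = V_A I_A + V_B I_B + V_C I_C = 47.644×1.75 + 45.589×0.443 + 51.942×5.34 = 83.377 + 20.196 + 277.37 = 380.94 W.
Ideal ⇒ P_in = P_out, so I_p = P_out/V_p = 380.94/230 = 1.66 A.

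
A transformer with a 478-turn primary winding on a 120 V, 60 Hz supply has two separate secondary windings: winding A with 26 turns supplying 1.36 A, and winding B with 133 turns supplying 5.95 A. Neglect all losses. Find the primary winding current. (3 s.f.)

V_A = 120 × 26/478 = 6.5272 V; V_B = 120 × 133/478 = 33.389 V.
P_out = V_A I_A + V_B I_B = 6.5272×1.36 + 33.389×5.95 = 8.8770 + 198.67 = 207.54 W.
Ideal ⇒ P_in = P_out, so I_p = P_out/V_p = 207.54/120 = 1.73 A.

I_p ≈ 1.73 A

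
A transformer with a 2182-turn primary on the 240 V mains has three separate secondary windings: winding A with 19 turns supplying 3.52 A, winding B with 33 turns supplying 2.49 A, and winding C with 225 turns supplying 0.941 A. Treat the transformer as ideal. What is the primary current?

I_p ≈ 0.165 A

V_A = 240 × 19/2182 = 2.0898 V; V_B = 240 × 33/2182 = 3.6297 V; V_C = 240 × 225/2182 = 24.748 V.
P_out = V_A I_A + V_B I_B + V_C I_C = 2.0898×3.52 + 3.6297×2.49 + 24.748×0.941 = 7.3562 + 9.0379 + 23.288 = 39.682 W.
Ideal ⇒ P_in = P_out, so I_p = P_out/V_p = 39.682/240 = 0.165 A.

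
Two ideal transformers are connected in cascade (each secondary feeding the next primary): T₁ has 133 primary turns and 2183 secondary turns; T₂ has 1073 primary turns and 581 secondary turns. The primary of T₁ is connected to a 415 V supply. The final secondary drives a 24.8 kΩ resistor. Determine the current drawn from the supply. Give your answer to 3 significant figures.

I_supply ≈ 1.32 A

Secondary of T₁: V = 415.00 × 2183/133 = 6811.6 V.
Secondary of T₂: V = 6811.6 × 581/1073 = 3688.3 V.
I_load = 3688.3/24800 = 0.14872 A, so P_out = 3688.3 × 0.14872 = 548.53 W.
All ideal ⇒ P_in = P_out, so I_supply = 548.53/415 = 1.32 A.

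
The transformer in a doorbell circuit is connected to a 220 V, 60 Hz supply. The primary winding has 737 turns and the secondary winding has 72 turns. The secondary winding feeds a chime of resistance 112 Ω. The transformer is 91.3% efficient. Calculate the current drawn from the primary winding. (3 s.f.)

I_p ≈ 0.0205 A

V_s = 220 × 72/737 = 21.493 V.
I_s = V_s/R = 21.493/112 = 0.19190 A.
P_out = V_s I_s = 21.493 × 0.19190 = 4.1244 W.
P_in = P_out/η = 4.1244/0.913 = 4.5174 W.
I_p = P_in/V_p = 4.5174/220 = 0.0205 A.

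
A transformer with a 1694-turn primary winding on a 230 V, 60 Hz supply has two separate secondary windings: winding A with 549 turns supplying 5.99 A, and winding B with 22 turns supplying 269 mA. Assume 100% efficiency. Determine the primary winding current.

V_A = 230 × 549/1694 = 74.540 V; V_B = 230 × 22/1694 = 2.9870 V.
P_out = V_A I_A + V_B I_B = 74.540×5.99 + 2.9870×0.269 = 446.49 + 0.80351 = 447.30 W.
Ideal ⇒ P_in = P_out, so I_p = P_out/V_p = 447.30/230 = 1.94 A.

I_p ≈ 1.94 A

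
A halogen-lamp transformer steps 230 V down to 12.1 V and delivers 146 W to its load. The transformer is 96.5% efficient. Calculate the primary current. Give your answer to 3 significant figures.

P_in = P_out/η = 146/0.965 = 151.30 W.
I_p = P_in/V_p = 151.30/230 = 0.658 A.

I_p ≈ 0.658 A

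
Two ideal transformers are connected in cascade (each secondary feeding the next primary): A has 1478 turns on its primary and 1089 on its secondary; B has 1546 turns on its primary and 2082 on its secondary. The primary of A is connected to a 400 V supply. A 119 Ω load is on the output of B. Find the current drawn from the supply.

Secondary of A: V = 400.00 × 1089/1478 = 294.72 V.
Secondary of B: V = 294.72 × 2082/1546 = 396.90 V.
I_load = 396.90/119 = 3.3353 A, so P_out = 396.90 × 3.3353 = 1323.8 W.
All ideal ⇒ P_in = P_out, so I_supply = 1323.8/400 = 3.31 A.

I_supply ≈ 3.31 A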